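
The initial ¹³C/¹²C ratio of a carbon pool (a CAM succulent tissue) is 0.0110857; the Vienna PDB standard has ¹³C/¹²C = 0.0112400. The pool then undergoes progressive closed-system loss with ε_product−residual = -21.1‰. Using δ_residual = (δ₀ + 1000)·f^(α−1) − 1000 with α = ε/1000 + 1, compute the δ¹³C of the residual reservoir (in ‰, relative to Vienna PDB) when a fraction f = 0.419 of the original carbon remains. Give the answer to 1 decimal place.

δ₀ = (0.0110857/0.0112400 − 1)×1000 = (0.986272 − 1)×1000 = -13.728‰
α − 1 = ε/1000 = -0.0211
f^(α−1) = 0.419^(-0.0211) = 1.018524
δ_res = (-13.728 + 1000) × 1.018524 − 1000 = 1004.542 − 1000 = 4.54‰

4.5‰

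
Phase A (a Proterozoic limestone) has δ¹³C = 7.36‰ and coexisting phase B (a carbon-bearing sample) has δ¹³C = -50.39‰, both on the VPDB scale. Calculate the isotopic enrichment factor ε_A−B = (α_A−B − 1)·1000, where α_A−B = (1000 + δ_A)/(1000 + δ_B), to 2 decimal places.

α_A−B = (1000 + 7.36) / (1000 + -50.39) = 1007.36 / 949.61 = 1.060814
ε_A−B = (1.060814 − 1) × 1000 = 60.814‰
(The approximation ε ≈ δ_A − δ_B would give 57.75‰.)

60.81‰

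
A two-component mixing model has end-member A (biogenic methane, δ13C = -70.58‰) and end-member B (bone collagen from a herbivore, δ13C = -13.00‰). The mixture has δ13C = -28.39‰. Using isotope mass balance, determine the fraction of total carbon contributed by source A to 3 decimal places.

0.267

δ_mix = f_A·δ_A + (1 − f_A)·δ_B  ⇒  f_A = (δ_mix − δ_B)/(δ_A − δ_B)
f_A = (-28.39 − (-13.00)) / (-70.58 − (-13.00))
f_A = -15.39 / -57.58 = 0.2673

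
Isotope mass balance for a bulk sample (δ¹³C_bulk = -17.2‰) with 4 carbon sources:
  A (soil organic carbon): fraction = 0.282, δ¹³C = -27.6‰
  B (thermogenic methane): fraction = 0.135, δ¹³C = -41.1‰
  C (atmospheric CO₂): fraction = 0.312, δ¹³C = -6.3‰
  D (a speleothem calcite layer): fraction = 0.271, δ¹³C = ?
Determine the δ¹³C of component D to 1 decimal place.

Isotope mass balance: δ_bulk = Σ fᵢ·δᵢ.
-17.2 = 0.282×(-27.6) + 0.135×(-41.1) + 0.312×(-6.3) + 0.271×δ_D
0.271·δ_D = -17.2 − (-15.297) = -1.903
δ_D = -1.903 / 0.271 = -7.02‰

-7.0‰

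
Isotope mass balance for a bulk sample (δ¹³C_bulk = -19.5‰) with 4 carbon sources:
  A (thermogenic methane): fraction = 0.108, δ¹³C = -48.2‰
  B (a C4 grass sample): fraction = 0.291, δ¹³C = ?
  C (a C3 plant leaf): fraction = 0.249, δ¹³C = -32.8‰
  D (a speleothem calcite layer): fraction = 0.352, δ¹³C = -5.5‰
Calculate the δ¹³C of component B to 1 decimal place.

Isotope mass balance: δ_bulk = Σ fᵢ·δᵢ.
-19.5 = 0.108×(-48.2) + 0.291×δ_B + 0.249×(-32.8) + 0.352×(-5.5)
0.291·δ_B = -19.5 − (-15.309) = -4.191
δ_B = -4.191 / 0.291 = -14.40‰

-14.4‰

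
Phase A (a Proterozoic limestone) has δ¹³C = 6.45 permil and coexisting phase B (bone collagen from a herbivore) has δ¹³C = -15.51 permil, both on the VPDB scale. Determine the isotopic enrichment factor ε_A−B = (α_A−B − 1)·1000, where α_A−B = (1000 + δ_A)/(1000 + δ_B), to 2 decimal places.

22.31 permil

α_A−B = (1000 + 6.45) / (1000 + -15.51) = 1006.45 / 984.49 = 1.022306
ε_A−B = (1.022306 − 1) × 1000 = 22.306 permil
(The approximation ε ≈ δ_A − δ_B would give 21.96 permil.)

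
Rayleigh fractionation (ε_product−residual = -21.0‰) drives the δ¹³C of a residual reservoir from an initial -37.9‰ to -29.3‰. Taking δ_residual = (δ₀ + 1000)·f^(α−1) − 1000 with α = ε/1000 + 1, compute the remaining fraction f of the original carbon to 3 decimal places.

α − 1 = ε/1000 = -0.0210
(δ_res + 1000)/(δ₀ + 1000) = (-29.3 + 1000)/(-37.9 + 1000) = 970.7/962.1 = 1.008939
f = 1.008939^(1/-0.0210) = exp(ln(1.008939)/-0.0210) = exp(0.00890/-0.0210)
f = exp(-0.4238) = 0.6546

0.655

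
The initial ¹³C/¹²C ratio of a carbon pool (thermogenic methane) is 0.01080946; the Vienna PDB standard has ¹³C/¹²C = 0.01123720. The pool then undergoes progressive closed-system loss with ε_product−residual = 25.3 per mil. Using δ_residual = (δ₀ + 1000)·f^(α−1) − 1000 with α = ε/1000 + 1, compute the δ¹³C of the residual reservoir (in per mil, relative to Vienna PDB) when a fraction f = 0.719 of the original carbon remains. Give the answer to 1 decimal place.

δ₀ = (0.01080946/0.01123720 − 1)×1000 = (0.961935 − 1)×1000 = -38.065 per mil
α − 1 = ε/1000 = 0.0253
f^(α−1) = 0.719^(0.0253) = 0.991688
δ_res = (-38.065 + 1000) × 0.991688 − 1000 = 953.940 − 1000 = -46.06 per mil

-46.1 per mil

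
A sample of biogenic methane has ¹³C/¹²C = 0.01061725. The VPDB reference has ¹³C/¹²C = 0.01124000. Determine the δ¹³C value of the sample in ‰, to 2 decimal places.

-55.40‰

δ¹³C = (R_sample / R_standard − 1) × 1000
R_sample / R_standard = 0.01061725 / 0.01124000 = 0.944595
δ¹³C = (0.944595 − 1) × 1000 = -55.405‰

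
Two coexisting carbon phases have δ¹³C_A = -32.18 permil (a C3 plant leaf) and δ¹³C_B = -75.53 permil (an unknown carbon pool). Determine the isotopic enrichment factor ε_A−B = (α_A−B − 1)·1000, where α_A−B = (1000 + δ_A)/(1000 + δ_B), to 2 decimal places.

α_A−B = (1000 + -32.18) / (1000 + -75.53) = 967.82 / 924.47 = 1.046892
ε_A−B = (1.046892 − 1) × 1000 = 46.892 permil
(The approximation ε ≈ δ_A − δ_B would give 43.35 permil.)

46.89 permil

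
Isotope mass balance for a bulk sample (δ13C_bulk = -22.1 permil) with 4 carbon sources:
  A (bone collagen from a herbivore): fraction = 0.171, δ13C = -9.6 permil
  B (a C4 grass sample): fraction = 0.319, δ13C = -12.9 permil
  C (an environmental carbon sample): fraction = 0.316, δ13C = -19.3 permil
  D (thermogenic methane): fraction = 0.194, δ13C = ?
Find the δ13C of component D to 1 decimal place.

-52.8 permil

Isotope mass balance: δ_bulk = Σ fᵢ·δᵢ.
-22.1 = 0.171×(-9.6) + 0.319×(-12.9) + 0.316×(-19.3) + 0.194×δ_D
0.194·δ_D = -22.1 − (-11.856) = -10.245
δ_D = -10.245 / 0.194 = -52.81 permil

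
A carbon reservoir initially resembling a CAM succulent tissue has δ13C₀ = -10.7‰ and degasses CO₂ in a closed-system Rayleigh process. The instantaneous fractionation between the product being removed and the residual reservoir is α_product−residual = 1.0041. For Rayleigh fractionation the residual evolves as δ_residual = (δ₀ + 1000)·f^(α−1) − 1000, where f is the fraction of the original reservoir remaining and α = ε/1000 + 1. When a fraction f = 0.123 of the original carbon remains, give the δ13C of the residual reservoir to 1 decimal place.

-19.2‰

Rayleigh residual: δ_res = (δ₀ + 1000)·f^(α−1) − 1000
α − 1 = 0.00410
f^(α−1) = 0.123^(0.00410) = 0.991445
δ_res = (-10.7 + 1000) × 0.991445 − 1000 = 980.837 − 1000 = -19.16‰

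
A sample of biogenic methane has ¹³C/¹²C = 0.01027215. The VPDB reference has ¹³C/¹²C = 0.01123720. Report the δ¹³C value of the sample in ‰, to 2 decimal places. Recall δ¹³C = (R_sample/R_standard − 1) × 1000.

-85.88‰

δ¹³C = (R_sample / R_standard − 1) × 1000
R_sample / R_standard = 0.01027215 / 0.01123720 = 0.914120
δ¹³C = (0.914120 − 1) × 1000 = -85.880‰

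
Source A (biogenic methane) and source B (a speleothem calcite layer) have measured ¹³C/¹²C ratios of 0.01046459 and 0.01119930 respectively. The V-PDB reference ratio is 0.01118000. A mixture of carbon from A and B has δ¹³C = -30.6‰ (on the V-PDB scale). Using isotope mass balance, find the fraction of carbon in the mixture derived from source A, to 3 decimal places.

δ_A = (0.01046459/0.01118000 − 1)×1000 = (0.936010 − 1)×1000 = -63.990‰
δ_B = (0.01119930/0.01118000 − 1)×1000 = (1.001726 − 1)×1000 = 1.726‰
f_A = (δ_mix − δ_B)/(δ_A − δ_B) = (-30.6 − (1.726))/(-63.990 − (1.726))
f_A = -32.326 / -65.716 = 0.4919

0.492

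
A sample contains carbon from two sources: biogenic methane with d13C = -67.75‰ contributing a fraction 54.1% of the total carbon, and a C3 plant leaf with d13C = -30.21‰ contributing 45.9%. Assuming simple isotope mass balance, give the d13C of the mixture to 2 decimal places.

-50.52‰

δ_mix = f_A·δ_A + f_B·δ_B
δ_mix = 0.541 × (-67.75) + 0.459 × (-30.21)
δ_mix = -36.653 + -13.866 = -50.519‰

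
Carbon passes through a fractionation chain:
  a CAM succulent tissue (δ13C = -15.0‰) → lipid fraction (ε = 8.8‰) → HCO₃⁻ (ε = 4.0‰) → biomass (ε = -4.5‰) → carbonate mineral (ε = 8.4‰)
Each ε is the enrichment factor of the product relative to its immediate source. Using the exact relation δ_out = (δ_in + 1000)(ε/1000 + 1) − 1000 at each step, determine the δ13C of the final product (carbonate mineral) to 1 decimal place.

1.5‰

step 1: δ = (-15.00 + 1000)·(8.8/1000 + 1) − 1000 = -6.33‰
step 2: δ = (-6.33 + 1000)·(4.0/1000 + 1) − 1000 = -2.36‰
step 3: δ = (-2.36 + 1000)·(-4.5/1000 + 1) − 1000 = -6.85‰
step 4: δ = (-6.85 + 1000)·(8.4/1000 + 1) − 1000 = 1.50‰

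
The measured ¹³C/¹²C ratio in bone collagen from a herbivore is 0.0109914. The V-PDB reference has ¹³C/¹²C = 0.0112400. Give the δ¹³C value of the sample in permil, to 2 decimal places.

δ¹³C = (R_sample / R_standard − 1) × 1000
R_sample / R_standard = 0.0109914 / 0.0112400 = 0.977883
δ¹³C = (0.977883 − 1) × 1000 = -22.117 permil

-22.12 permil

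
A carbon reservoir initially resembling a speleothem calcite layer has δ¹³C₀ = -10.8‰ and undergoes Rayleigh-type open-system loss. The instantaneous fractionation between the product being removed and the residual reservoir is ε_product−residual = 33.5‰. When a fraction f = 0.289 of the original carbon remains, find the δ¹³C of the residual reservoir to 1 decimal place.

-51.1‰

Rayleigh residual: δ_res = (δ₀ + 1000)·f^(α−1) − 1000
α = ε/1000 + 1 = 1.03350, so α − 1 = 0.03350
f^(α−1) = 0.289^(0.03350) = 0.959268
δ_res = (-10.8 + 1000) × 0.959268 − 1000 = 948.908 − 1000 = -51.09‰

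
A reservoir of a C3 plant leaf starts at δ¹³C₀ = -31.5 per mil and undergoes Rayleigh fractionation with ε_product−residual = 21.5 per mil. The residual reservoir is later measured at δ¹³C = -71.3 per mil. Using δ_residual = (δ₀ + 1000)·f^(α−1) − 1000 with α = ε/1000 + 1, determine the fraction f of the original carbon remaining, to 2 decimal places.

α − 1 = ε/1000 = 0.0215
(δ_res + 1000)/(δ₀ + 1000) = (-71.3 + 1000)/(-31.5 + 1000) = 928.7/968.5 = 0.958906
f = 0.958906^(1/0.0215) = exp(ln(0.958906)/0.0215) = exp(-0.04196/0.0215)
f = exp(-1.9518) = 0.1420

0.14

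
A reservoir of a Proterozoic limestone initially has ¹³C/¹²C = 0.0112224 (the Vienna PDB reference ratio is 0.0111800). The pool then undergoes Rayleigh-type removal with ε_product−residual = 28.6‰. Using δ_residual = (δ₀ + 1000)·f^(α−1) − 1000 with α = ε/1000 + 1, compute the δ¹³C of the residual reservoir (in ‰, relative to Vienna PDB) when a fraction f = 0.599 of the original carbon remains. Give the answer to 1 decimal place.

-10.8‰

δ₀ = (0.0112224/0.0111800 − 1)×1000 = (1.003792 − 1)×1000 = 3.792‰
α − 1 = ε/1000 = 0.0286
f^(α−1) = 0.599^(0.0286) = 0.985450
δ_res = (3.792 + 1000) × 0.985450 − 1000 = 989.187 − 1000 = -10.81‰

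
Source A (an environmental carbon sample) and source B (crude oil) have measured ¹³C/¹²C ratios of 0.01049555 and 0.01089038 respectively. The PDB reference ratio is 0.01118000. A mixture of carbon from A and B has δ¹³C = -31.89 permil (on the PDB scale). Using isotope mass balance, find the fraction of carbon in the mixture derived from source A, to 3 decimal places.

δ_A = (0.01049555/0.01118000 − 1)×1000 = (0.938779 − 1)×1000 = -61.221 permil
δ_B = (0.01089038/0.01118000 − 1)×1000 = (0.974095 − 1)×1000 = -25.905 permil
f_A = (δ_mix − δ_B)/(δ_A − δ_B) = (-31.89 − (-25.905))/(-61.221 − (-25.905))
f_A = -5.985 / -35.316 = 0.1695

0.169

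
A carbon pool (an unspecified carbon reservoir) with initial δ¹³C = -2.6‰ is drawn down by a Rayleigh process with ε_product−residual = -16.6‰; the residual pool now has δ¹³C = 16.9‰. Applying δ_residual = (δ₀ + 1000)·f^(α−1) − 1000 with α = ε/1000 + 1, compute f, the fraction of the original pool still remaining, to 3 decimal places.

0.311

α − 1 = ε/1000 = -0.0166
(δ_res + 1000)/(δ₀ + 1000) = (16.9 + 1000)/(-2.6 + 1000) = 1016.9/997.4 = 1.019551
f = 1.019551^(1/-0.0166) = exp(ln(1.019551)/-0.0166) = exp(0.01936/-0.0166)
f = exp(-1.1664) = 0.3115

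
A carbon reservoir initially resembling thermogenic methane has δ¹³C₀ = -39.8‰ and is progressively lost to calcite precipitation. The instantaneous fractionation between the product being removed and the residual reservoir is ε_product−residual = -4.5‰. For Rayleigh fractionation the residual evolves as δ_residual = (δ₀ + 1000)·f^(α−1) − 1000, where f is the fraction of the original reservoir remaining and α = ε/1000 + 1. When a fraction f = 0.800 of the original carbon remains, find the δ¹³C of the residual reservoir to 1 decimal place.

-38.8‰

Rayleigh residual: δ_res = (δ₀ + 1000)·f^(α−1) − 1000
α = ε/1000 + 1 = 0.99550, so α − 1 = -0.00450
f^(α−1) = 0.800^(-0.00450) = 1.001005
δ_res = (-39.8 + 1000) × 1.001005 − 1000 = 961.165 − 1000 = -38.84‰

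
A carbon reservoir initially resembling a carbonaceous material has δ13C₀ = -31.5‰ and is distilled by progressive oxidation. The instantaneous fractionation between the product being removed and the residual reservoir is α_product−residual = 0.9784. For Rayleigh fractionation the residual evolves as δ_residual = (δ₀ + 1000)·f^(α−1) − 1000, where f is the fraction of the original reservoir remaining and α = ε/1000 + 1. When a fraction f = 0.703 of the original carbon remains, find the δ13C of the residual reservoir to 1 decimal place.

-24.1‰

Rayleigh residual: δ_res = (δ₀ + 1000)·f^(α−1) − 1000
α − 1 = -0.02160
f^(α−1) = 0.703^(-0.02160) = 1.007641
δ_res = (-31.5 + 1000) × 1.007641 − 1000 = 975.900 − 1000 = -24.10‰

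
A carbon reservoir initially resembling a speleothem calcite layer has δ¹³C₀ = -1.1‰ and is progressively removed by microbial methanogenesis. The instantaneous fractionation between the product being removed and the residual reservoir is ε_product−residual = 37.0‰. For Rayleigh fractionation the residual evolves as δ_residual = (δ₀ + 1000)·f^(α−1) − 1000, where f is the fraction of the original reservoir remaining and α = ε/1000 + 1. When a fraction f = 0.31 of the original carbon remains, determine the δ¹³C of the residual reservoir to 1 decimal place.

Rayleigh residual: δ_res = (δ₀ + 1000)·f^(α−1) − 1000
α = ε/1000 + 1 = 1.03700, so α − 1 = 0.03700
f^(α−1) = 0.31^(0.03700) = 0.957592
δ_res = (-1.1 + 1000) × 0.957592 − 1000 = 956.538 − 1000 = -43.46‰

-43.5‰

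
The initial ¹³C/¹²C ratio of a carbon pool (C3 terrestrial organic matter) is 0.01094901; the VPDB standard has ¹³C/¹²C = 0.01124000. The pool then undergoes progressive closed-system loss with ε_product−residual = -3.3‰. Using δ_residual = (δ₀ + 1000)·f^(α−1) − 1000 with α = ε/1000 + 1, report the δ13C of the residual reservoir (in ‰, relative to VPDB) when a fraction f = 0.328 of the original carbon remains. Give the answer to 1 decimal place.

-22.3‰

δ₀ = (0.01094901/0.01124000 − 1)×1000 = (0.974111 − 1)×1000 = -25.889‰
α − 1 = ε/1000 = -0.0033
f^(α−1) = 0.328^(-0.0033) = 1.003685
δ_res = (-25.889 + 1000) × 1.003685 − 1000 = 977.701 − 1000 = -22.30‰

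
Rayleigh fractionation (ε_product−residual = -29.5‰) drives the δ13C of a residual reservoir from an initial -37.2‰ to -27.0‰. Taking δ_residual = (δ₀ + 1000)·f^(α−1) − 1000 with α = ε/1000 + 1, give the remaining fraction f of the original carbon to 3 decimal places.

α − 1 = ε/1000 = -0.0295
(δ_res + 1000)/(δ₀ + 1000) = (-27.0 + 1000)/(-37.2 + 1000) = 973.0/962.8 = 1.010594
f = 1.010594^(1/-0.0295) = exp(ln(1.010594)/-0.0295) = exp(0.01054/-0.0295)
f = exp(-0.3572) = 0.6996

0.700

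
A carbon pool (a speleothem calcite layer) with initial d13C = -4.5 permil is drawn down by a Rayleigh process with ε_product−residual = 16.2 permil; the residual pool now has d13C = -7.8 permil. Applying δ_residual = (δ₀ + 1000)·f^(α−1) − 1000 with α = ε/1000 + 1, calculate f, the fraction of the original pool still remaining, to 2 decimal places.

α − 1 = ε/1000 = 0.0162
(δ_res + 1000)/(δ₀ + 1000) = (-7.8 + 1000)/(-4.5 + 1000) = 992.2/995.5 = 0.996685
f = 0.996685^(1/0.0162) = exp(ln(0.996685)/0.0162) = exp(-0.00332/0.0162)
f = exp(-0.2050) = 0.8147

0.81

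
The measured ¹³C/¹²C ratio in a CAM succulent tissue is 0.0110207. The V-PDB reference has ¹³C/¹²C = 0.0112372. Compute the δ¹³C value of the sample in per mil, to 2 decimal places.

δ¹³C = (R_sample / R_standard − 1) × 1000
R_sample / R_standard = 0.0110207 / 0.0112372 = 0.980734
δ¹³C = (0.980734 − 1) × 1000 = -19.266 per mil

-19.27 per mil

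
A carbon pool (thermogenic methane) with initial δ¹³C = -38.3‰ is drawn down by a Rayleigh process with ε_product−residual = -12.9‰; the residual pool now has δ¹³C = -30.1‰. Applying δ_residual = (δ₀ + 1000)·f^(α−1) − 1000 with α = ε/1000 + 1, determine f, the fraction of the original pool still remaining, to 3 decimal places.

α − 1 = ε/1000 = -0.0129
(δ_res + 1000)/(δ₀ + 1000) = (-30.1 + 1000)/(-38.3 + 1000) = 969.9/961.7 = 1.008527
f = 1.008527^(1/-0.0129) = exp(ln(1.008527)/-0.0129) = exp(0.00849/-0.0129)
f = exp(-0.6582) = 0.5178

0.518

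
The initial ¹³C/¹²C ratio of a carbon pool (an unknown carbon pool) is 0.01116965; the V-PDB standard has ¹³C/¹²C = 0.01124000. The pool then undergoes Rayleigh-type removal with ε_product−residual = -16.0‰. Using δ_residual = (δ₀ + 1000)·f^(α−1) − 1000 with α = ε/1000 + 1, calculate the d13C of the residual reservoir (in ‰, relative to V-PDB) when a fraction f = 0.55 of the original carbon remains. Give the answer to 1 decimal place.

δ₀ = (0.01116965/0.01124000 − 1)×1000 = (0.993741 − 1)×1000 = -6.259‰
α − 1 = ε/1000 = -0.0160
f^(α−1) = 0.55^(-0.0160) = 1.009611
δ_res = (-6.259 + 1000) × 1.009611 − 1000 = 1003.292 − 1000 = 3.29‰

3.3‰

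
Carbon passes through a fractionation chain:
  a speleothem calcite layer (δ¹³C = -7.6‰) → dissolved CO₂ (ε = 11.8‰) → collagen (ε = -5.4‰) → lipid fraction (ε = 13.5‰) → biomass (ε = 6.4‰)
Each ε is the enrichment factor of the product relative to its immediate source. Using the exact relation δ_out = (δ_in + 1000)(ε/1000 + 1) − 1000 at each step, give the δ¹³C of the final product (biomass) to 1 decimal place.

step 1: δ = (-7.60 + 1000)·(11.8/1000 + 1) − 1000 = 4.11‰
step 2: δ = (4.11 + 1000)·(-5.4/1000 + 1) − 1000 = -1.31‰
step 3: δ = (-1.31 + 1000)·(13.5/1000 + 1) − 1000 = 12.17‰
step 4: δ = (12.17 + 1000)·(6.4/1000 + 1) − 1000 = 18.65‰

18.6‰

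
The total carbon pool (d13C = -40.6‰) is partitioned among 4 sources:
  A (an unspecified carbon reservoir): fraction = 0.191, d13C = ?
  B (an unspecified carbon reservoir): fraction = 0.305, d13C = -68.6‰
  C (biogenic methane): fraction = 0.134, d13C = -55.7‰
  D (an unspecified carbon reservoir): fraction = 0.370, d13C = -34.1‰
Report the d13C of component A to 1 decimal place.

2.1‰

Isotope mass balance: δ_bulk = Σ fᵢ·δᵢ.
-40.6 = 0.191×δ_A + 0.305×(-68.6) + 0.134×(-55.7) + 0.370×(-34.1)
0.191·δ_A = -40.6 − (-41.004) = 0.404
δ_A = 0.404 / 0.191 = 2.11‰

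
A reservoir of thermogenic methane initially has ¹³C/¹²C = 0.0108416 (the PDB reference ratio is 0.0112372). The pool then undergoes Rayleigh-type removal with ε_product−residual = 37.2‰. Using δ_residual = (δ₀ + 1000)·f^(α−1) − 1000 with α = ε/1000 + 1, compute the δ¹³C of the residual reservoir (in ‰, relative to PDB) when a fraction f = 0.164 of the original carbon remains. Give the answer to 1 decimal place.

δ₀ = (0.0108416/0.0112372 − 1)×1000 = (0.964796 − 1)×1000 = -35.204‰
α − 1 = ε/1000 = 0.0372
f^(α−1) = 0.164^(0.0372) = 0.934958
δ_res = (-35.204 + 1000) × 0.934958 − 1000 = 902.043 − 1000 = -97.96‰

-98.0‰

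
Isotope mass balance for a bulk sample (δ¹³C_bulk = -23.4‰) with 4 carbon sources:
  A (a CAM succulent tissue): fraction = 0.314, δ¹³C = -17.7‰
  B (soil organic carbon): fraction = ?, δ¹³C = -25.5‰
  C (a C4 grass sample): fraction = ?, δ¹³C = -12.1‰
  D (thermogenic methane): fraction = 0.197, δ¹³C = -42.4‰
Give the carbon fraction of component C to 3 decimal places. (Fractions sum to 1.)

0.222

Let f_C and f_B be the unknown fractions; fractions sum to 1 so f_C + f_B = 0.489.
Mass balance: Σ fᵢ·δᵢ = δ_bulk ⇒ f_C·(-12.1) + f_B·(-25.5) = -23.4 − (-13.911) = -9.489
Substitute f_B = 0.489 − f_C:
f_C·(-12.1 − -25.5) = -9.489 − 0.489×(-25.5) = 2.980
f_C = 2.980 / 13.4 = 0.2224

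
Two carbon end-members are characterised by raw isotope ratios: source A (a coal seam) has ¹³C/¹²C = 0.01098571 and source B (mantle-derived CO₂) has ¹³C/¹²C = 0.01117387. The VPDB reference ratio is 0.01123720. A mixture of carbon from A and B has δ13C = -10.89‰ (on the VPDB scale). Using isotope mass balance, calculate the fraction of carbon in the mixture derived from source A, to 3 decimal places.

δ_A = (0.01098571/0.01123720 − 1)×1000 = (0.977620 − 1)×1000 = -22.380‰
δ_B = (0.01117387/0.01123720 − 1)×1000 = (0.994364 − 1)×1000 = -5.636‰
f_A = (δ_mix − δ_B)/(δ_A − δ_B) = (-10.89 − (-5.636))/(-22.380 − (-5.636))
f_A = -5.254 / -16.744 = 0.3138

0.314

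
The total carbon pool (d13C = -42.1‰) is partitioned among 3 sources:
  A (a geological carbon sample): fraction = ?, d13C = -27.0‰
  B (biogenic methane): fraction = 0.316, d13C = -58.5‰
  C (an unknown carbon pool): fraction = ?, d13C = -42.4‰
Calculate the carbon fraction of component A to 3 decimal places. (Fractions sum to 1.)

Let f_A and f_C be the unknown fractions; fractions sum to 1 so f_A + f_C = 0.684.
Mass balance: Σ fᵢ·δᵢ = δ_bulk ⇒ f_A·(-27.0) + f_C·(-42.4) = -42.1 − (-18.486) = -23.614
Substitute f_C = 0.684 − f_A:
f_A·(-27.0 − -42.4) = -23.614 − 0.684×(-42.4) = 5.388
f_A = 5.388 / 15.4 = 0.3498

0.350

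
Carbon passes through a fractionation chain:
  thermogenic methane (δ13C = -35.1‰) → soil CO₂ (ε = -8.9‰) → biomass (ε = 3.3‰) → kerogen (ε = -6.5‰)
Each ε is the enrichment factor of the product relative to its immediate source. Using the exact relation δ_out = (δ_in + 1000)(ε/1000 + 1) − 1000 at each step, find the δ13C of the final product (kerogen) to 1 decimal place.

step 1: δ = (-35.10 + 1000)·(-8.9/1000 + 1) − 1000 = -43.69‰
step 2: δ = (-43.69 + 1000)·(3.3/1000 + 1) − 1000 = -40.53‰
step 3: δ = (-40.53 + 1000)·(-6.5/1000 + 1) − 1000 = -46.77‰

-46.8‰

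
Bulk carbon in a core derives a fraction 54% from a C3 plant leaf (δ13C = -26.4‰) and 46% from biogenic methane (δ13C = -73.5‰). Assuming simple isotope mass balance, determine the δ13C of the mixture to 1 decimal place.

δ_mix = f_A·δ_A + f_B·δ_B
δ_mix = 0.54 × (-26.4) + 0.46 × (-73.5)
δ_mix = -14.26 + -33.81 = -48.07‰

-48.1‰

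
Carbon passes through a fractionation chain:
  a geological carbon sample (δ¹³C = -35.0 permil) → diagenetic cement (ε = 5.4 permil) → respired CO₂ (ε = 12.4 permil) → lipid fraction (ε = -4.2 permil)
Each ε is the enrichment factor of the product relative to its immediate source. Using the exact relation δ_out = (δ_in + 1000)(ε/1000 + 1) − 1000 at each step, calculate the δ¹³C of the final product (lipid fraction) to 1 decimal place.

-21.9 permil

step 1: δ = (-35.00 + 1000)·(5.4/1000 + 1) − 1000 = -29.79 permil
step 2: δ = (-29.79 + 1000)·(12.4/1000 + 1) − 1000 = -17.76 permil
step 3: δ = (-17.76 + 1000)·(-4.2/1000 + 1) − 1000 = -21.88 permil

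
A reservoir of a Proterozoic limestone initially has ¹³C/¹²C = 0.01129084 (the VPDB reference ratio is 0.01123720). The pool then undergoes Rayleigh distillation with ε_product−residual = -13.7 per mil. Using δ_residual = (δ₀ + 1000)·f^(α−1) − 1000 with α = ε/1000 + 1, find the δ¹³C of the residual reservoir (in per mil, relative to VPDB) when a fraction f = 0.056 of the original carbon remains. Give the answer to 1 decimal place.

45.2 per mil

δ₀ = (0.01129084/0.01123720 − 1)×1000 = (1.004773 − 1)×1000 = 4.773 per mil
α − 1 = ε/1000 = -0.0137
f^(α−1) = 0.056^(-0.0137) = 1.040279
δ_res = (4.773 + 1000) × 1.040279 − 1000 = 1045.245 − 1000 = 45.24 per mil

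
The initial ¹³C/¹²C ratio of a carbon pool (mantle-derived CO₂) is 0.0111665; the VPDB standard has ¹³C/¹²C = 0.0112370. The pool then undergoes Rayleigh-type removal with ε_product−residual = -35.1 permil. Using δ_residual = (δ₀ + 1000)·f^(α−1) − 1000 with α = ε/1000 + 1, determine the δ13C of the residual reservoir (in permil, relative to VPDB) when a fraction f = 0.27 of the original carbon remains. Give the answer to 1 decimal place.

40.5 permil

δ₀ = (0.0111665/0.0112370 − 1)×1000 = (0.993726 − 1)×1000 = -6.274 permil
α − 1 = ε/1000 = -0.0351
f^(α−1) = 0.27^(-0.0351) = 1.047030
δ_res = (-6.274 + 1000) × 1.047030 − 1000 = 1040.461 − 1000 = 40.46 permil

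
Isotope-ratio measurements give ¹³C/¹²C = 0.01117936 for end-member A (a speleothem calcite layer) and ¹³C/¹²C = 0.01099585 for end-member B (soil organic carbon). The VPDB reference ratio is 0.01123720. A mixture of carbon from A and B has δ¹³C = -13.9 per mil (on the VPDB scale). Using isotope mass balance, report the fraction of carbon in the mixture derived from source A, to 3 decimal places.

0.464

δ_A = (0.01117936/0.01123720 − 1)×1000 = (0.994853 − 1)×1000 = -5.147 per mil
δ_B = (0.01099585/0.01123720 − 1)×1000 = (0.978522 − 1)×1000 = -21.478 per mil
f_A = (δ_mix − δ_B)/(δ_A − δ_B) = (-13.9 − (-21.478))/(-5.147 − (-21.478))
f_A = 7.578 / 16.331 = 0.4640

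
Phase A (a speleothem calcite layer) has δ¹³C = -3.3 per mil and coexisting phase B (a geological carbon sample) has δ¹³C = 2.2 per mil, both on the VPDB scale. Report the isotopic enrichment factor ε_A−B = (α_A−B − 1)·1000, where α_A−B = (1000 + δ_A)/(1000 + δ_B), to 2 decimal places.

α_A−B = (1000 + -3.3) / (1000 + 2.2) = 996.7 / 1002.2 = 0.994512
ε_A−B = (0.994512 − 1) × 1000 = -5.488 per mil
(The approximation ε ≈ δ_A − δ_B would give -5.5 per mil.)

-5.49 per mil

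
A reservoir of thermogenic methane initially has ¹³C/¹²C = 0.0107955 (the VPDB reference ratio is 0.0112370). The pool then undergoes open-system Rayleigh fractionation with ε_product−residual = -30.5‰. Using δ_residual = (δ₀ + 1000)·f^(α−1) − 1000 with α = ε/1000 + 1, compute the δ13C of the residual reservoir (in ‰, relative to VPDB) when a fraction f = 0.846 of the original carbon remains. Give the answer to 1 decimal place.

-34.4‰

δ₀ = (0.0107955/0.0112370 − 1)×1000 = (0.960710 − 1)×1000 = -39.290‰
α − 1 = ε/1000 = -0.0305
f^(α−1) = 0.846^(-0.0305) = 1.005114
δ_res = (-39.290 + 1000) × 1.005114 − 1000 = 965.623 − 1000 = -34.38‰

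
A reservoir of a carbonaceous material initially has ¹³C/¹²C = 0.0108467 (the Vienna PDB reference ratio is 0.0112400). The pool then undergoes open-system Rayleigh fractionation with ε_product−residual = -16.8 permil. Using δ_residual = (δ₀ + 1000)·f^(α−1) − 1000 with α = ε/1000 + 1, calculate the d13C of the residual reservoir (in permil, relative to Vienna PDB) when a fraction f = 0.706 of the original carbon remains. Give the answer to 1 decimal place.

-29.3 permil

δ₀ = (0.0108467/0.0112400 − 1)×1000 = (0.965009 − 1)×1000 = -34.991 permil
α − 1 = ε/1000 = -0.0168
f^(α−1) = 0.706^(-0.0168) = 1.005866
δ_res = (-34.991 + 1000) × 1.005866 − 1000 = 970.670 − 1000 = -29.33 permil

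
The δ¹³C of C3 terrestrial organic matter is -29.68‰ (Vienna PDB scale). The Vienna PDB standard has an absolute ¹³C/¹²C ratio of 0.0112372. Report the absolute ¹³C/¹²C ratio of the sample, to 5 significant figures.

0.010904

R_sample = R_standard × (δ¹³C/1000 + 1)
R_sample = 0.0112372 × (-29.68/1000 + 1) = 0.0112372 × 0.970320
R_sample = 0.0109037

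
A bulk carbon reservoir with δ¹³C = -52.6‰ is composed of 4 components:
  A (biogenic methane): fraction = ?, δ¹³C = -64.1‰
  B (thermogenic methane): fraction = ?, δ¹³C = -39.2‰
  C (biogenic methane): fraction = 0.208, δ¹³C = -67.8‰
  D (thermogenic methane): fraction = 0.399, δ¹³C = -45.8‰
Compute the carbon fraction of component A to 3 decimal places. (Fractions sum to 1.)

0.193

Let f_A and f_B be the unknown fractions; fractions sum to 1 so f_A + f_B = 0.393.
Mass balance: Σ fᵢ·δᵢ = δ_bulk ⇒ f_A·(-64.1) + f_B·(-39.2) = -52.6 − (-32.377) = -20.223
Substitute f_B = 0.393 − f_A:
f_A·(-64.1 − -39.2) = -20.223 − 0.393×(-39.2) = -4.818
f_A = -4.818 / -24.9 = 0.1935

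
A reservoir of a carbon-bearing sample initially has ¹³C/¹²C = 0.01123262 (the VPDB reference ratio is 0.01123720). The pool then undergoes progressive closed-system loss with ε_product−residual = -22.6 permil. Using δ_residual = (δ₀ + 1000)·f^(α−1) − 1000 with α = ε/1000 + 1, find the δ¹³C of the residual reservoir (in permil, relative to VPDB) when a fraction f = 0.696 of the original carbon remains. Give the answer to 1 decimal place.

7.8 permil

δ₀ = (0.01123262/0.01123720 − 1)×1000 = (0.999592 − 1)×1000 = -0.408 permil
α − 1 = ε/1000 = -0.0226
f^(α−1) = 0.696^(-0.0226) = 1.008224
δ_res = (-0.408 + 1000) × 1.008224 − 1000 = 1007.813 − 1000 = 7.81 permil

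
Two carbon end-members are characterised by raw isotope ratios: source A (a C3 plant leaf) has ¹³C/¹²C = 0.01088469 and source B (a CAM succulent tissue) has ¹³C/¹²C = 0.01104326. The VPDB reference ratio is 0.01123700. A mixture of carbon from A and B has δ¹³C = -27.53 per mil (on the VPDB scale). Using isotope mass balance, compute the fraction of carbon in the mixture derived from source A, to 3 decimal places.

δ_A = (0.01088469/0.01123700 − 1)×1000 = (0.968647 − 1)×1000 = -31.353 per mil
δ_B = (0.01104326/0.01123700 − 1)×1000 = (0.982759 − 1)×1000 = -17.241 per mil
f_A = (δ_mix − δ_B)/(δ_A − δ_B) = (-27.53 − (-17.241))/(-31.353 − (-17.241))
f_A = -10.289 / -14.111 = 0.7291

0.729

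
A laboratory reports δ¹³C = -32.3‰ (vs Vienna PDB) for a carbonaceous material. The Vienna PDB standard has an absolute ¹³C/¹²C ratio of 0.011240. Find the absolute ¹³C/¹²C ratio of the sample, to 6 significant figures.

R_sample = R_standard × (δ¹³C/1000 + 1)
R_sample = 0.011240 × (-32.3/1000 + 1) = 0.011240 × 0.967700
R_sample = 0.0108769

0.0108769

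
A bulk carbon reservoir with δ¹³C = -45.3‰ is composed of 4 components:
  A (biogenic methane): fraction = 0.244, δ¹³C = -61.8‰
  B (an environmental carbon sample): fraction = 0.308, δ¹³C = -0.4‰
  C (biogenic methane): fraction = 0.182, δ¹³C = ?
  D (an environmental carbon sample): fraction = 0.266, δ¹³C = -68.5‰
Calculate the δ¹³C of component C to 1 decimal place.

Isotope mass balance: δ_bulk = Σ fᵢ·δᵢ.
-45.3 = 0.244×(-61.8) + 0.308×(-0.4) + 0.182×δ_C + 0.266×(-68.5)
0.182·δ_C = -45.3 − (-33.423) = -11.877
δ_C = -11.877 / 0.182 = -65.26‰

-65.3‰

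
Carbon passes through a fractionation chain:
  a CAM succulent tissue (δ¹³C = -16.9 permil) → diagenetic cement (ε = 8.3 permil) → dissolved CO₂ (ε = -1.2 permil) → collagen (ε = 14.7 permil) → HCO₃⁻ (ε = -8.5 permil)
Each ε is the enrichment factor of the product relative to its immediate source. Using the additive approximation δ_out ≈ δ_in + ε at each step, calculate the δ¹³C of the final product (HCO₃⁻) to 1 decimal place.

-3.6 permil

step 1: δ ≈ -16.9 + (8.3) = -8.6 permil
step 2: δ ≈ -8.6 + (-1.2) = -9.8 permil
step 3: δ ≈ -9.8 + (14.7) = 4.9 permil
step 4: δ ≈ 4.9 + (-8.5) = -3.6 permil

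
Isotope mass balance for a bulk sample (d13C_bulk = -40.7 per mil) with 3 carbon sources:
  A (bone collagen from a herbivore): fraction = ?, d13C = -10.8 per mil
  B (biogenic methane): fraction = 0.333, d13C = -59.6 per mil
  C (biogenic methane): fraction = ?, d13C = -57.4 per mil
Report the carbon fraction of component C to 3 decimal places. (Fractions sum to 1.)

0.293

Let f_C and f_A be the unknown fractions; fractions sum to 1 so f_C + f_A = 0.667.
Mass balance: Σ fᵢ·δᵢ = δ_bulk ⇒ f_C·(-57.4) + f_A·(-10.8) = -40.7 − (-19.847) = -20.853
Substitute f_A = 0.667 − f_C:
f_C·(-57.4 − -10.8) = -20.853 − 0.667×(-10.8) = -13.650
f_C = -13.650 / -46.6 = 0.2929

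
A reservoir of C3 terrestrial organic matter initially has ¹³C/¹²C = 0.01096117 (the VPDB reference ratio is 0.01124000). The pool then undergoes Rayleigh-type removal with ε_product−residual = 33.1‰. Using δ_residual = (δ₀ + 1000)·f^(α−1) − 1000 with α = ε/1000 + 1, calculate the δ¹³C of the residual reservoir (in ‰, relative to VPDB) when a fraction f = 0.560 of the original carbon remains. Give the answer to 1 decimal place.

-43.3‰

δ₀ = (0.01096117/0.01124000 − 1)×1000 = (0.975193 − 1)×1000 = -24.807‰
α − 1 = ε/1000 = 0.0331
f^(α−1) = 0.560^(0.0331) = 0.980991
δ_res = (-24.807 + 1000) × 0.980991 − 1000 = 956.656 − 1000 = -43.34‰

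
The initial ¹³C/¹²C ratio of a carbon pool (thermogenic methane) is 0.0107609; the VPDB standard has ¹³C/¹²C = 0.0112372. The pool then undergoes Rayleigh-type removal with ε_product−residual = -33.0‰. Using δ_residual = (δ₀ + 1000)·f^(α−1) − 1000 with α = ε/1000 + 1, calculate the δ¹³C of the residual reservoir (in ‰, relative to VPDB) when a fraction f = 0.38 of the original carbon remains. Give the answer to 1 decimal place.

δ₀ = (0.0107609/0.0112372 − 1)×1000 = (0.957614 − 1)×1000 = -42.386‰
α − 1 = ε/1000 = -0.0330
f^(α−1) = 0.38^(-0.0330) = 1.032446
δ_res = (-42.386 + 1000) × 1.032446 − 1000 = 988.684 − 1000 = -11.32‰

-11.3‰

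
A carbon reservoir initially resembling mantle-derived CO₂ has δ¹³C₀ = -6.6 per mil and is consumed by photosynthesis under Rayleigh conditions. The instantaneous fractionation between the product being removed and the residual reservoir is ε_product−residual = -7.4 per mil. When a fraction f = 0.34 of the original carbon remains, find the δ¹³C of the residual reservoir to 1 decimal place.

Rayleigh residual: δ_res = (δ₀ + 1000)·f^(α−1) − 1000
α = ε/1000 + 1 = 0.99260, so α − 1 = -0.00740
f^(α−1) = 0.34^(-0.00740) = 1.008015
δ_res = (-6.6 + 1000) × 1.008015 − 1000 = 1001.362 − 1000 = 1.36 per mil

1.4 per mil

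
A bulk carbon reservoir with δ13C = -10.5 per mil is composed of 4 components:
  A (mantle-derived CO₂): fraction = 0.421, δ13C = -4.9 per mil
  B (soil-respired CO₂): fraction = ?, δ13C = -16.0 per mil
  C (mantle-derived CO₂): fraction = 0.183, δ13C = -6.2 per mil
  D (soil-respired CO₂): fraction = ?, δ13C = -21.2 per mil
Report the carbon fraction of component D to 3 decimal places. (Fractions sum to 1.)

0.186

Let f_D and f_B be the unknown fractions; fractions sum to 1 so f_D + f_B = 0.396.
Mass balance: Σ fᵢ·δᵢ = δ_bulk ⇒ f_D·(-21.2) + f_B·(-16.0) = -10.5 − (-3.197) = -7.303
Substitute f_B = 0.396 − f_D:
f_D·(-21.2 − -16.0) = -7.303 − 0.396×(-16.0) = -0.966
f_D = -0.966 / -5.2 = 0.1859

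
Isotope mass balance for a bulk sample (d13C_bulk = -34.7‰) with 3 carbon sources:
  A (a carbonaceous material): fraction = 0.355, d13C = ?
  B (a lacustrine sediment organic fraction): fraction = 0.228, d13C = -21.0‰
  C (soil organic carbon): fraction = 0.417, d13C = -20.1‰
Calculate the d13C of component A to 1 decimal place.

Isotope mass balance: δ_bulk = Σ fᵢ·δᵢ.
-34.7 = 0.355×δ_A + 0.228×(-21.0) + 0.417×(-20.1)
0.355·δ_A = -34.7 − (-13.170) = -21.530
δ_A = -21.530 / 0.355 = -60.65‰

-60.6‰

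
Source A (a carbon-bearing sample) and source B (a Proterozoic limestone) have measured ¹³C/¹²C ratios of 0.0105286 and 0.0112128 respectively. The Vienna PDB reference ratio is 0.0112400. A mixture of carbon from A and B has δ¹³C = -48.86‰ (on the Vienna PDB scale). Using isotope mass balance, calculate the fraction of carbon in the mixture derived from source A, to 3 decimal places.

δ_A = (0.0105286/0.0112400 − 1)×1000 = (0.936708 − 1)×1000 = -63.292‰
δ_B = (0.0112128/0.0112400 − 1)×1000 = (0.997580 − 1)×1000 = -2.420‰
f_A = (δ_mix − δ_B)/(δ_A − δ_B) = (-48.86 − (-2.420))/(-63.292 − (-2.420))
f_A = -46.440 / -60.872 = 0.7629

0.763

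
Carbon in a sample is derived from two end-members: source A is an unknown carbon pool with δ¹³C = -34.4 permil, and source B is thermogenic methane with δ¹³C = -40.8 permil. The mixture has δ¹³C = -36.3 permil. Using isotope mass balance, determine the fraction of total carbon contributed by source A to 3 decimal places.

0.703

δ_mix = f_A·δ_A + (1 − f_A)·δ_B  ⇒  f_A = (δ_mix − δ_B)/(δ_A − δ_B)
f_A = (-36.3 − (-40.8)) / (-34.4 − (-40.8))
f_A = 4.5 / 6.4 = 0.7031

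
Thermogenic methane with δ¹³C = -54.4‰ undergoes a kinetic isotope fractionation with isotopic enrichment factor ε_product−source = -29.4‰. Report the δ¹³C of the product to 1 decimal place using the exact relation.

-82.2‰

To first order, δ_product ≈ δ_source + ε = -83.8‰.
Exactly, δ_product = (δ_source + 1000)·(ε/1000 + 1) − 1000.
δ_product = (-54.4 + 1000) × (-29.4/1000 + 1) − 1000
δ_product = -82.20‰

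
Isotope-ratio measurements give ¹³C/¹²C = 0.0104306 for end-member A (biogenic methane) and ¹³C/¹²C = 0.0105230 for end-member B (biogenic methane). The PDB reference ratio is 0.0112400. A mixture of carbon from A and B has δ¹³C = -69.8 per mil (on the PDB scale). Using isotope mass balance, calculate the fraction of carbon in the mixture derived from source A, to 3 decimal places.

δ_A = (0.0104306/0.0112400 − 1)×1000 = (0.927989 − 1)×1000 = -72.011 per mil
δ_B = (0.0105230/0.0112400 − 1)×1000 = (0.936210 − 1)×1000 = -63.790 per mil
f_A = (δ_mix − δ_B)/(δ_A − δ_B) = (-69.8 − (-63.790))/(-72.011 − (-63.790))
f_A = -6.010 / -8.221 = 0.7311

0.731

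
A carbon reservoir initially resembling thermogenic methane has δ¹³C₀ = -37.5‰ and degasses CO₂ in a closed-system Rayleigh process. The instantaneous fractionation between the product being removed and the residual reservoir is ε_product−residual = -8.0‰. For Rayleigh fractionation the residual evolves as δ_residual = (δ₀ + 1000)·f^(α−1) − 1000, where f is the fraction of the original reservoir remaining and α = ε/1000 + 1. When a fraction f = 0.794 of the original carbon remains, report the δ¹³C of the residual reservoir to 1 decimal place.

Rayleigh residual: δ_res = (δ₀ + 1000)·f^(α−1) − 1000
α = ε/1000 + 1 = 0.99200, so α − 1 = -0.00800
f^(α−1) = 0.794^(-0.00800) = 1.001847
δ_res = (-37.5 + 1000) × 1.001847 − 1000 = 964.278 − 1000 = -35.72‰

-35.7‰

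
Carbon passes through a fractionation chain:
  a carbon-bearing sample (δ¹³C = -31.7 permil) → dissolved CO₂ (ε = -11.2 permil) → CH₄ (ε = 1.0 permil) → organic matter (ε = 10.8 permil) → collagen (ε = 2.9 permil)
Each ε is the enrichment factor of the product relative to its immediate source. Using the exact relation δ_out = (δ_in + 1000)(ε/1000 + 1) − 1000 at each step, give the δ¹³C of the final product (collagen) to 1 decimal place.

step 1: δ = (-31.70 + 1000)·(-11.2/1000 + 1) − 1000 = -42.54 permil
step 2: δ = (-42.54 + 1000)·(1.0/1000 + 1) − 1000 = -41.59 permil
step 3: δ = (-41.59 + 1000)·(10.8/1000 + 1) − 1000 = -31.24 permil
step 4: δ = (-31.24 + 1000)·(2.9/1000 + 1) − 1000 = -28.43 permil

-28.4 permil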